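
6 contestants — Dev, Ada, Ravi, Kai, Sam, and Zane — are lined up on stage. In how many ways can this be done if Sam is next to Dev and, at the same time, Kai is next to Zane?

Treat {Sam,Dev} as one block (2 orders) and {Kai,Zane} as another (2 orders).
That leaves 4 units to arrange: 2 × 2 × 4! = 4 × 24 = 96.

96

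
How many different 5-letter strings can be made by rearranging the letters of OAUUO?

30

Letter multiplicities in OAUUO: A×1, O×2, U×2.
Dividing 5! = 120 by 2!·2! = 4 for the repeated letters gives 30.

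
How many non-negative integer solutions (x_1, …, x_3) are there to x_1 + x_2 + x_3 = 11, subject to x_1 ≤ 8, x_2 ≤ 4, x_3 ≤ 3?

Without the upper bounds there are C(13,2) = 78 ways to split 11 among 3 variables.
Subtract solutions that violate a single cap (substitute x_i' = x_i − (cap_i+1)): x_1 ≥ 9 gives C(4,2) = 6; x_2 ≥ 5 gives C(8,2) = 28; x_3 ≥ 4 gives C(9,2) = 36. Together 70.
Add back pairs where two caps are both exceeded: 0 + 0 + 6 = 6.
By inclusion–exclusion the count is 78 − 70 + 6 = 14.

14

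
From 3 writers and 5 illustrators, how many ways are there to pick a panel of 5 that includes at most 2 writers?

46

Split by how many writers are chosen (0 through 2).
Sum: C(3,0)·C(5,5) + C(3,1)·C(5,4) + C(3,2)·C(5,3) = 1 + 15 + 30 = 46.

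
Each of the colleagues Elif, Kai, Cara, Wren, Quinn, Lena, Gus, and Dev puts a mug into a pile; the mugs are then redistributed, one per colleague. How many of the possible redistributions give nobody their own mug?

14833

Let Aᵢ be the assignments in which colleague i gets their own mug. We want the size of the complement of A₁∪…∪A_8.
By inclusion–exclusion this is Σ_{j=0}^{8} (−1)^j C(8,j)·(8−j)!.
Computing: 40320 − 40320 + 20160 − 6720 + 1680 − 336 + 56 − 8 + 1 = 14833.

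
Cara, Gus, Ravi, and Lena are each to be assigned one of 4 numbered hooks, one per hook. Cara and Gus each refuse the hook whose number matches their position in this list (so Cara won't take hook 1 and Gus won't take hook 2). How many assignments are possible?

Let Aᵢ (for i ∈ {1, 2}) be the placements that put person i in their forbidden hook. Any j of these fix j positions, leaving (4−j)! ways to fill the rest, and there are C(2,j) ways to pick which j.
By inclusion–exclusion, the number of valid placements is Σ_{j=0}^{2} (−1)^j C(2,j)·(4−j)!.
Computing: 24 − 12 + 2 = 14.

14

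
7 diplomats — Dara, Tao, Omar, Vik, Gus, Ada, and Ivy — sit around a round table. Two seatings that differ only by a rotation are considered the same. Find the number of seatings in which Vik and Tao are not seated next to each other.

Without the restriction there are (6)! = 720 seatings.
Those with Vik next to Tao: fuse the pair into one unit and seat 6 units around a circle — 2·(5)! = 240.
Subtracting, 720 − 240 = 480.

480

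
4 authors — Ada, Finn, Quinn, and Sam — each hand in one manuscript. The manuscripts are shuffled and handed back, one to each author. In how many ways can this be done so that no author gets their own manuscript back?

9

Let Aᵢ be the assignments in which author i gets their own manuscript. We want the size of the complement of A₁∪…∪A_4.
By inclusion–exclusion this is Σ_{j=0}^{4} (−1)^j C(4,j)·(4−j)!.
Computing: 24 − 24 + 12 − 4 + 1 = 9.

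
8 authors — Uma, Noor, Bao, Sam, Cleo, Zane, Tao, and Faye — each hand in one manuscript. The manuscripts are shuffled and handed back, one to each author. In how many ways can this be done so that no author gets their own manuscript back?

14833

Count assignments avoiding every fixed point. For any j of the 8 authors fixed to their own manuscript, the other 8−j can be arranged in (8−j)! ways.
By inclusion–exclusion this is Σ_{j=0}^{8} (−1)^j C(8,j)·(8−j)!.
Computing: 40320 − 40320 + 20160 − 6720 + 1680 − 336 + 56 − 8 + 1 = 14833.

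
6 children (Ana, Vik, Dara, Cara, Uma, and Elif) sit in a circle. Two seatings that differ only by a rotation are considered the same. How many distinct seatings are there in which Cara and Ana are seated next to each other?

48

Treat {Cara, Ana} as one unit (2 internal orders) and seat the resulting 5 units around the table: (4)! circular arrangements.
So 2 × (4)! = 2 × 24 = 48.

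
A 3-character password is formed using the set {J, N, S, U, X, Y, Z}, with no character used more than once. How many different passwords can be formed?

This is a permutation of 3 out of 7: P(7,3) = 7!/4!.
That product is 7 × 6 × 5 = 210.

210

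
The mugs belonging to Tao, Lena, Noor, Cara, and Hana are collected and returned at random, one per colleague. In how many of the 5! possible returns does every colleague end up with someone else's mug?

Let Aᵢ be the assignments in which colleague i gets their own mug. We want the size of the complement of A₁∪…∪A_5.
By inclusion–exclusion this is Σ_{j=0}^{5} (−1)^j C(5,j)·(5−j)!.
Computing: 120 − 120 + 60 − 20 + 5 − 1 = 44.

44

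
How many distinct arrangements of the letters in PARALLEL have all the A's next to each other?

Treat the 2 copies of A as a single block. The multiset to arrange is then {AA, E, L, L, L, P, R}, 7 items in all.
That gives (7)!/(3!) = 840 arrangements.

840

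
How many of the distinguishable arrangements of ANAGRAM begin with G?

With the first slot taken by G, it remains to arrange the other 6 letters (ANARAM).
Those 6 letters have A appearing 3 times, giving (6)!/(3!) = 120.

120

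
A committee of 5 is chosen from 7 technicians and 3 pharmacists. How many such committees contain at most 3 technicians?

Split by how many technicians are chosen (0 through 3).
Sum: C(7,0)·C(3,5) + C(7,1)·C(3,4) + C(7,2)·C(3,3) + C(7,3)·C(3,2) = 0 + 0 + 21 + 105 = 126.

126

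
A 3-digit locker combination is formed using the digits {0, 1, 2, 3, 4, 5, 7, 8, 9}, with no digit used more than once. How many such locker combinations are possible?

504

Choose and order 3 of the 9 symbols: the first digit has 9 options, the next 8, then 7.
9 × 8 × 7 = 504.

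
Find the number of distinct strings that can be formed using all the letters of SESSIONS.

SESSIONS has 8 letters with S appearing 4 times.
So there are 8! / (4!) = 1680 distinguishable arrangements.

1680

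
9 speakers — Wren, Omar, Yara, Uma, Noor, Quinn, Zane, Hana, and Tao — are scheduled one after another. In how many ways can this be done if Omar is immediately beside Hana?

80640

Glue Omar and Hana into one block (2 internal orders), leaving 8 units to arrange in a row.
So the count is 2·(8)! = 80640.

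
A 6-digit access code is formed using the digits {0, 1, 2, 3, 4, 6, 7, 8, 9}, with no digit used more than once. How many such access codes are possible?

60480

Choose and order 6 of the 9 symbols: the first digit has 9 options, the next 8, and so on down to 4.
9 × 8 × 7 × 6 × 5 × 4 = 60480.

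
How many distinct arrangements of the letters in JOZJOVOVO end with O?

1680

Fix O in the last position and arrange the remaining 8 letters.
Those 8 letters have J appearing twice, O appearing 3 times, and V appearing twice, giving (8)!/(3!·2!·2!) = 1680.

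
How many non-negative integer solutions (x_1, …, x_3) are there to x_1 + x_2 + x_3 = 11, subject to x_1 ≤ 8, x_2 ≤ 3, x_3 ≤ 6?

By stars and bars, unrestricted non-negative solutions to x_1+…+x_3 = 11 number C(11+2,2) = 78.
Subtract solutions that violate a single cap (substitute x_i' = x_i − (cap_i+1)): x_1 ≥ 9 gives C(4,2) = 6; x_2 ≥ 4 gives C(9,2) = 36; x_3 ≥ 7 gives C(6,2) = 15. Together 57.
Add back pairs where two caps are both exceeded: 0 + 0 + 1 = 1.
By inclusion–exclusion the count is 78 − 57 + 1 = 22.

22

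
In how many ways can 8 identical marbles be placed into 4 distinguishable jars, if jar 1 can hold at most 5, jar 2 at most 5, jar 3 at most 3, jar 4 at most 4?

Without the upper bounds there are C(11,3) = 165 ways to split 8 among 4 jars.
Subtract solutions that violate a single cap (substitute x_i' = x_i − (cap_i+1)): x_1 ≥ 6 gives C(5,3) = 10; x_2 ≥ 6 gives C(5,3) = 10; x_3 ≥ 4 gives C(7,3) = 35; x_4 ≥ 5 gives C(6,3) = 20. Together 75.
No two caps can be exceeded simultaneously, so the pair terms are all 0.
By inclusion–exclusion the count is 165 − 75 + 0 = 90.

90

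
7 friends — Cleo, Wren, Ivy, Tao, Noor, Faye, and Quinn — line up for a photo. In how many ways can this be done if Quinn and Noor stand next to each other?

1440

Glue Quinn and Noor into one block (2 internal orders), leaving 6 units to arrange in a row.
That gives 2 × 6! = 2 × 720 = 1440.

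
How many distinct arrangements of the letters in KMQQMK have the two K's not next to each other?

60

Total arrangements of KMQQMK: 6!/(2!·2!·2!) = 90.
If the two K's are adjacent, glue them into one block, leaving 5 items to arrange: (5)!/(2!·2!) = 30 ways.
Hence 90 − 30 = 60.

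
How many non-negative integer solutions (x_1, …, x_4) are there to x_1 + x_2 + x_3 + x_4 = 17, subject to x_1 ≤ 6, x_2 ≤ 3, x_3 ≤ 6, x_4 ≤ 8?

Ignoring the caps, the number of non-negative solutions to x_1+…+x_4 = 17 is C(20,3) = 1140.
Subtract solutions that violate a single cap (substitute x_i' = x_i − (cap_i+1)): x_1 ≥ 7 gives C(13,3) = 286; x_2 ≥ 4 gives C(16,3) = 560; x_3 ≥ 7 gives C(13,3) = 286; x_4 ≥ 9 gives C(11,3) = 165. Together 1297.
Add back pairs where two caps are both exceeded: 84 + 20 + 4 + 84 + 35 + 4 = 231.
By inclusion–exclusion the count is 1140 − 1297 + 231 = 74.

74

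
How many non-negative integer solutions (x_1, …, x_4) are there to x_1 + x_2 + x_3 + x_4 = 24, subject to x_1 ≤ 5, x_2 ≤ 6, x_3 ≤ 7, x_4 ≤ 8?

By stars and bars, unrestricted non-negative solutions to x_1+…+x_4 = 24 number C(24+3,3) = 2925.
Subtract solutions that violate a single cap (substitute x_i' = x_i − (cap_i+1)): x_1 ≥ 6 gives C(21,3) = 1330; x_2 ≥ 7 gives C(20,3) = 1140; x_3 ≥ 8 gives C(19,3) = 969; x_4 ≥ 9 gives C(18,3) = 816. Together 4255.
Add back pairs where two caps are both exceeded: 364 + 286 + 220 + 220 + 165 + 120 = 1375.
Subtract triples: 20 + 10 + 4 + 1 = 35.
By inclusion–exclusion the count is 2925 − 4255 + 1375 − 35 = 10.

10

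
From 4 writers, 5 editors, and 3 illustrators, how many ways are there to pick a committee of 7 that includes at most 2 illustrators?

666

Split by how many illustrators are chosen (0 through 2).
Sum: C(3,0)·C(9,7) + C(3,1)·C(9,6) + C(3,2)·C(9,5) = 36 + 252 + 378 = 666.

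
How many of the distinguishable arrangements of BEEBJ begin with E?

12

With the first slot taken by E, it remains to arrange the other 4 letters (BEBJ).
Those 4 letters have B appearing twice, giving (4)!/(2!) = 12.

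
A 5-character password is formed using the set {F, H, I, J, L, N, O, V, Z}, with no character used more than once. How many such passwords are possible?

15120

Choose and order 5 of the 9 symbols: the first character has 9 options, the next 8, and so on down to 5.
9 × 8 × 7 × 6 × 5 = 15120.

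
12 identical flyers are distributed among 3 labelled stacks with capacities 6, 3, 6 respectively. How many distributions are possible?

10

Ignoring the caps, the number of non-negative solutions to x_1+…+x_3 = 12 is C(14,2) = 91.
Subtract solutions that violate a single cap (substitute x_i' = x_i − (cap_i+1)): x_1 ≥ 7 gives C(7,2) = 21; x_2 ≥ 4 gives C(10,2) = 45; x_3 ≥ 7 gives C(7,2) = 21. Together 87.
Add back pairs where two caps are both exceeded: 3 + 0 + 3 = 6.
By inclusion–exclusion the count is 91 − 87 + 6 = 10.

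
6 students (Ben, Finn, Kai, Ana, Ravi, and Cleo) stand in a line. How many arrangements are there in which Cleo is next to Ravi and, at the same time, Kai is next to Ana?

Treat {Cleo,Ravi} as one block (2 orders) and {Kai,Ana} as another (2 orders).
That leaves 4 units to arrange: 2 × 2 × 4! = 4 × 24 = 96.

96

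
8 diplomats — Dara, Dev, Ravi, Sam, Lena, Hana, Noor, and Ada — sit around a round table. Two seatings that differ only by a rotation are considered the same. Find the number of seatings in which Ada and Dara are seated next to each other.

Treat {Ada, Dara} as one unit (2 internal orders) and seat the resulting 7 units around the table: (6)! circular arrangements.
So 2 × (6)! = 2 × 720 = 1440.

1440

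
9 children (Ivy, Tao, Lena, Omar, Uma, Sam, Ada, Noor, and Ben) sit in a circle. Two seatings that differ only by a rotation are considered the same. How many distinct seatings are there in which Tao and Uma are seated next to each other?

Glue Tao and Uma into a block (2 internal orders). Seating 8 units around a circle gives (7)! arrangements.
So 2 × (7)! = 2 × 5040 = 10080.

10080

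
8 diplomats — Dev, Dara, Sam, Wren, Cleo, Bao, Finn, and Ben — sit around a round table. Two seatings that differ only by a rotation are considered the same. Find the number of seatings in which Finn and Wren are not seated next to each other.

3600

Without the restriction there are (7)! = 5040 seatings.
Those with Finn next to Wren: fuse the pair into one unit and seat 7 units around a circle — 2·(6)! = 1440.
Subtracting, 5040 − 1440 = 3600.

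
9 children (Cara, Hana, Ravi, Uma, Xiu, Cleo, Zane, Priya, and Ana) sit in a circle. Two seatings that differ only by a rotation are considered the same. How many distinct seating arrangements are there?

Seat Cara anywhere (absorbing the rotational symmetry), then permute the other 8: (8)! = 40320.

40320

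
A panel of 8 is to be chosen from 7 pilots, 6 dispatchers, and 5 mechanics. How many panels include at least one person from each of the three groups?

Total 8-person selections from all 18: C(18,8) = 43758.
Selections missing a whole group: no pilots → C(11,8) = 165; no dispatchers → C(12,8) = 495; no mechanics → C(13,8) = 1287.
Add back selections omitting two groups (i.e. drawn from a single group): C(7,8) + C(6,8) + C(5,8) = 0.
By inclusion–exclusion: 43758 − 1947 + 0 = 41811.

41811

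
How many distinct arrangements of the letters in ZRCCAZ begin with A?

Fix A in the first position and arrange the remaining 5 letters.
Those 5 letters have C appearing twice and Z appearing twice, giving (5)!/(2!·2!) = 30.

30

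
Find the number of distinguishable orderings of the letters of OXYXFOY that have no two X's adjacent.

450

Total arrangements of OXYXFOY: 7!/(2!·2!·2!) = 630.
Arrangements with the X's together: treat XX as one letter, giving (6)!/(2!·2!) = 180.
Hence 630 − 180 = 450.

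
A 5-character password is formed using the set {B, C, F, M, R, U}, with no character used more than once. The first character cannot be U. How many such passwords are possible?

600

The first character has 6−1 = 5 choices (anything except U).
The remaining 4 characters are filled from the other 5 symbols without repetition: 5 × 4 × 3 × 2 = 120.
Total: 5 × 120 = 600.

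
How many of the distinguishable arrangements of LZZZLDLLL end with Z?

168

Fix Z in the last position and arrange the remaining 8 letters.
Those 8 letters have L appearing 5 times and Z appearing twice, giving (8)!/(5!·2!) = 168.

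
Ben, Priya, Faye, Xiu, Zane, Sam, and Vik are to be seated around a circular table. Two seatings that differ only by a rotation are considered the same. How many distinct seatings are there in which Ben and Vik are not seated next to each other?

All circular seatings of 7 people number (6)! = 720.
Seatings with Ben beside Vik: treat them as a block with 2 internal orders, giving 2 × (5)! = 240.
Subtracting, 720 − 240 = 480.

480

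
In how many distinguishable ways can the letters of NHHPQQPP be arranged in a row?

NHHPQQPP has 8 letters with H appearing twice, P appearing 3 times, and Q appearing twice.
Dividing 8! = 40320 by 3!·2!·2! = 24 for the repeated letters gives 1680.

1680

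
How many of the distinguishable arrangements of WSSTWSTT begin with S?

210

Fix S in the first position and arrange the remaining 7 letters.
Those 7 letters have S appearing twice, T appearing 3 times, and W appearing twice, giving (7)!/(3!·2!·2!) = 210.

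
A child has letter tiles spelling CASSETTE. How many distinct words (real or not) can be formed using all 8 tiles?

The 8 letters of CASSETTE have repeats: E appearing twice, S appearing twice, and T appearing twice.
So there are 8! / (2!·2!·2!) = 5040 distinguishable arrangements.

5040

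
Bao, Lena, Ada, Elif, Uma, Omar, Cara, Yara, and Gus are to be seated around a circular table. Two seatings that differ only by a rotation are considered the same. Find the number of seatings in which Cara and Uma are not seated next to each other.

Without the restriction there are (8)! = 40320 seatings.
Seatings with Cara beside Uma: treat them as a block with 2 internal orders, giving 2 × (7)! = 10080.
Subtracting, 40320 − 10080 = 30240.

30240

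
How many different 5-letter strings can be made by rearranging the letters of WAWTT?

30

The 5 letters of WAWTT have repeats: T appearing twice and W appearing twice.
Dividing 5! = 120 by 2!·2! = 4 for the repeated letters gives 30.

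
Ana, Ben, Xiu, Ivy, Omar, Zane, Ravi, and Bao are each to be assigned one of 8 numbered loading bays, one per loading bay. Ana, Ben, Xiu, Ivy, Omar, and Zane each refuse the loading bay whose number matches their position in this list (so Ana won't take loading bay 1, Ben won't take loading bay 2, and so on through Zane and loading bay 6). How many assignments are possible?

18806

Let Aᵢ (for 1 ≤ i ≤ 6) be the placements that put person i in their forbidden loading bay. Any j of these fix j positions, leaving (8−j)! ways to fill the rest, and there are C(6,j) ways to pick which j.
By inclusion–exclusion, the number of valid placements is Σ_{j=0}^{6} (−1)^j C(6,j)·(8−j)!.
Computing: 40320 − 30240 + 10800 − 2400 + 360 − 36 + 2 = 18806.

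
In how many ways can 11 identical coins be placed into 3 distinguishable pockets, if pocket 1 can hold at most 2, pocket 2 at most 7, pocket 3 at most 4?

6

Without the upper bounds there are C(13,2) = 78 ways to split 11 among 3 pockets.
Subtract solutions that violate a single cap (substitute x_i' = x_i − (cap_i+1)): x_1 ≥ 3 gives C(10,2) = 45; x_2 ≥ 8 gives C(5,2) = 10; x_3 ≥ 5 gives C(8,2) = 28. Together 83.
Add back pairs where two caps are both exceeded: 1 + 10 + 0 = 11.
By inclusion–exclusion the count is 78 − 83 + 11 = 6.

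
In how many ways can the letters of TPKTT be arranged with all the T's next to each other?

Treat the 3 copies of T as a single block. The multiset to arrange is then {TTT, K, P}, 3 items in all.
All 3 items are distinct, so there are (3)! = 6 arrangements.

6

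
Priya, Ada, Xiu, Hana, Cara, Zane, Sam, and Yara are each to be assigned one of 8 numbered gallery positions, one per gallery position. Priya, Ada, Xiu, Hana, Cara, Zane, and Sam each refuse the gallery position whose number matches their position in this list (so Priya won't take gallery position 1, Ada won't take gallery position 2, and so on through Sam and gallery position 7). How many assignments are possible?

16687

Let Aᵢ (for 1 ≤ i ≤ 7) be the placements that put person i in their forbidden gallery position. Any j of these fix j positions, leaving (8−j)! ways to fill the rest, and there are C(7,j) ways to pick which j.
By inclusion–exclusion, the number of valid placements is Σ_{j=0}^{7} (−1)^j C(7,j)·(8−j)!.
Computing: 40320 − 35280 + 15120 − 4200 + 840 − 126 + 14 − 1 = 16687.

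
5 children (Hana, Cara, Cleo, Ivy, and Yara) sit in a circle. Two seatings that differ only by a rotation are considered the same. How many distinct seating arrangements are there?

24

Fix one person's seat to break rotational symmetry; the remaining 4 people can be arranged in (4)! = 24 ways.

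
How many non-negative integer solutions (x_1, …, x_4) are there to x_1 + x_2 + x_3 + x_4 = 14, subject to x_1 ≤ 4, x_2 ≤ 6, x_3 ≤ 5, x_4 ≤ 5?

Ignoring the caps, the number of non-negative solutions to x_1+…+x_4 = 14 is C(17,3) = 680.
Subtract solutions that violate a single cap (substitute x_i' = x_i − (cap_i+1)): x_1 ≥ 5 gives C(12,3) = 220; x_2 ≥ 7 gives C(10,3) = 120; x_3 ≥ 6 gives C(11,3) = 165; x_4 ≥ 6 gives C(11,3) = 165. Together 670.
Add back pairs where two caps are both exceeded: 10 + 20 + 20 + 4 + 4 + 10 = 68.
By inclusion–exclusion the count is 680 − 670 + 68 = 78.

78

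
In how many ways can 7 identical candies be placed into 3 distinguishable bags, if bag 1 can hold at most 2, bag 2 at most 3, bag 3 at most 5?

9

By stars and bars, unrestricted non-negative solutions to x_1+…+x_3 = 7 number C(7+2,2) = 36.
Subtract solutions that violate a single cap (substitute x_i' = x_i − (cap_i+1)): x_1 ≥ 3 gives C(6,2) = 15; x_2 ≥ 4 gives C(5,2) = 10; x_3 ≥ 6 gives C(3,2) = 3. Together 28.
Add back pairs where two caps are both exceeded: 1 + 0 + 0 = 1.
By inclusion–exclusion the count is 36 − 28 + 1 = 9.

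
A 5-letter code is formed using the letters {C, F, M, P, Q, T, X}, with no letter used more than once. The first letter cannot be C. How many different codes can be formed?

2160

The first letter has 7−1 = 6 choices (anything except C).
The remaining 4 letters are filled from the other 6 symbols without repetition: 6 × 5 × 4 × 3 = 360.
Total: 6 × 360 = 2160.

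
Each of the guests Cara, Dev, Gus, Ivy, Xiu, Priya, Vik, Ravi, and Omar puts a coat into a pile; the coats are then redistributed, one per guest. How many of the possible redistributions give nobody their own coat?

133496

This is the derangement count D_9: permutations of 9 items with no fixed point.
By inclusion–exclusion this is Σ_{j=0}^{9} (−1)^j C(9,j)·(9−j)!.
Computing: 362880 − 362880 + 181440 − 60480 + 15120 − 3024 + 504 − 72 + 9 − 1 = 133496.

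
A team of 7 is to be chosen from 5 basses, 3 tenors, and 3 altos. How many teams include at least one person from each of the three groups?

Unrestricted: C(11,7) = 330 ways to pick any 7 of the 11.
Selections missing a whole group: no basses → C(6,7) = 0; no tenors → C(8,7) = 8; no altos → C(8,7) = 8.
Add back selections omitting two groups (i.e. drawn from a single group): C(5,7) + C(3,7) + C(3,7) = 0.
By inclusion–exclusion: 330 − 16 + 0 = 314.

314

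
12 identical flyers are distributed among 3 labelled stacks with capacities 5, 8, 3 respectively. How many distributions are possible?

Without the upper bounds there are C(14,2) = 91 ways to split 12 among 3 stacks.
Subtract solutions that violate a single cap (substitute x_i' = x_i − (cap_i+1)): x_1 ≥ 6 gives C(8,2) = 28; x_2 ≥ 9 gives C(5,2) = 10; x_3 ≥ 4 gives C(10,2) = 45. Together 83.
Add back pairs where two caps are both exceeded: 0 + 6 + 0 = 6.
By inclusion–exclusion the count is 91 − 83 + 6 = 14.

14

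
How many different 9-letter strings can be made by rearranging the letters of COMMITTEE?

45360

COMMITTEE has 9 letters with E appearing twice, M appearing twice, and T appearing twice.
Dividing 9! = 362880 by 2!·2!·2! = 8 for the repeated letters gives 45360.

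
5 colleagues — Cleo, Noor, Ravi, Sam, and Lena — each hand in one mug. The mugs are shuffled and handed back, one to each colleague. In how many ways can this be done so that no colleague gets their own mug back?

44

Let Aᵢ be the assignments in which colleague i gets their own mug. We want the size of the complement of A₁∪…∪A_5.
By inclusion–exclusion this is Σ_{j=0}^{5} (−1)^j C(5,j)·(5−j)!.
Computing: 120 − 120 + 60 − 20 + 5 − 1 = 44.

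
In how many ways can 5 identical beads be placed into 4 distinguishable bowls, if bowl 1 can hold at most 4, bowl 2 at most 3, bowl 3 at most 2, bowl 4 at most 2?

By stars and bars, unrestricted non-negative solutions to x_1+…+x_4 = 5 number C(5+3,3) = 56.
Subtract solutions that violate a single cap (substitute x_i' = x_i − (cap_i+1)): x_1 ≥ 5 gives C(3,3) = 1; x_2 ≥ 4 gives C(4,3) = 4; x_3 ≥ 3 gives C(5,3) = 10; x_4 ≥ 3 gives C(5,3) = 10. Together 25.
No two caps can be exceeded simultaneously, so the pair terms are all 0.
By inclusion–exclusion the count is 56 − 25 + 0 = 31.

31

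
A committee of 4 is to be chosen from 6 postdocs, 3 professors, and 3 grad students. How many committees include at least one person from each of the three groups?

243

Total 4-person selections from all 12: C(12,4) = 495.
Selections missing a whole group: no postdocs → C(6,4) = 15; no professors → C(9,4) = 126; no grad students → C(9,4) = 126.
Add back selections omitting two groups (i.e. drawn from a single group): C(6,4) + C(3,4) + C(3,4) = 15.
By inclusion–exclusion: 495 − 267 + 15 = 243.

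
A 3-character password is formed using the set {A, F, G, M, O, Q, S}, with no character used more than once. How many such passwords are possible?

210

Choose and order 3 of the 7 symbols: the first character has 7 options, the next 6, then 5.
That product is 7 × 6 × 5 = 210.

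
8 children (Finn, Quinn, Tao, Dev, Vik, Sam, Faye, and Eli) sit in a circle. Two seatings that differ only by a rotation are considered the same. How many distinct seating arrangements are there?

Seat Finn anywhere (absorbing the rotational symmetry), then permute the other 7: (7)! = 5040.

5040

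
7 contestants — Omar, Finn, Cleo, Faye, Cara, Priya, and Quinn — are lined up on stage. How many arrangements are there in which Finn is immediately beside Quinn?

Treat {Finn, Quinn} as a single unit. There are 6 units to order, and the pair itself can be ordered 2 ways.
So the count is 2·(6)! = 1440.

1440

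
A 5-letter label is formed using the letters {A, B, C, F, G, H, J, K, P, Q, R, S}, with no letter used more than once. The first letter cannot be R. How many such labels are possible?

The first letter has 12−1 = 11 choices (anything except R).
The remaining 4 letters are filled from the other 11 symbols without repetition: 11 × 10 × 9 × 8 = 7920.
Total: 11 × 7920 = 87120.

87120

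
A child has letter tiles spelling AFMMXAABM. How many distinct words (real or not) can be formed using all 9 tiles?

10080

AFMMXAABM has 9 letters with A appearing 3 times and M appearing 3 times.
The number of distinct arrangements is 9!/(3!·3!) = 362880/36 = 10080.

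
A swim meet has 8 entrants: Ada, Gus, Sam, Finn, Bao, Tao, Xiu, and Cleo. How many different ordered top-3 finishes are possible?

336

This is an ordered selection of 3 from 8: P(8,3).
That gives 8 × 7 × 6 = 336.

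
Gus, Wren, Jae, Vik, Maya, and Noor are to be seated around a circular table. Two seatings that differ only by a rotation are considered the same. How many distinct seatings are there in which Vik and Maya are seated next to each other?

48

Glue Vik and Maya into a block (2 internal orders). Seating 5 units around a circle gives (4)! arrangements.
So 2 × (4)! = 2 × 24 = 48.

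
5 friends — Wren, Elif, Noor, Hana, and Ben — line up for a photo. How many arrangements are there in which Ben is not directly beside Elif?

There are 5! = 120 arrangements in all. If Ben and Elif are adjacent, merging them into one block gives 2·(4)! = 48 arrangements.
Complementary counting: 120 − 48 = 72.

72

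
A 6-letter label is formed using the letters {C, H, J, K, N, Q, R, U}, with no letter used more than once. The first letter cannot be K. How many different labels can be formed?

17640

The first letter has 8−1 = 7 choices (anything except K).
The remaining 5 letters are filled from the other 7 symbols without repetition: 7 × 6 × 5 × 4 × 3 = 2520.
Total: 7 × 2520 = 17640.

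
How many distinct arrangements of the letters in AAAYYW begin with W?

10

Fix W in the first position and arrange the remaining 5 letters.
Those 5 letters have A appearing 3 times and Y appearing twice, giving (5)!/(3!·2!) = 10.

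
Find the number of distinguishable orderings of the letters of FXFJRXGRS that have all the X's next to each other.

10080

Treat the 2 copies of X as a single block. The multiset to arrange is then {XX, F, F, G, J, R, R, S}, 8 items in all.
That gives (8)!/(2!·2!) = 10080 arrangements.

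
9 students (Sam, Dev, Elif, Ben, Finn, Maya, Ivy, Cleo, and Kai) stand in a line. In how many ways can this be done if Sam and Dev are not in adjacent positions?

282240

Of the 9! = 362880 arrangements, those with Sam and Dev adjacent number 2 × 8! = 80640 (treat the pair as a block with 2 internal orders).
So 362880 − 80640 = 282240 arrangements keep them apart.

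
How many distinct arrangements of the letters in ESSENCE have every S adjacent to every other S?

Treat the 2 copies of S as a single block. The multiset to arrange is then {SS, C, E, E, E, N}, 6 items in all.
That gives (6)!/(3!) = 120 arrangements.

120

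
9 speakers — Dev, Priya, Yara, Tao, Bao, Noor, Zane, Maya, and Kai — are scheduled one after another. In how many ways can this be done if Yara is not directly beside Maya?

282240

There are 9! = 362880 arrangements in all. If Yara and Maya are adjacent, merging them into one block gives 2·(8)! = 80640 arrangements.
So 362880 − 80640 = 282240 arrangements keep them apart.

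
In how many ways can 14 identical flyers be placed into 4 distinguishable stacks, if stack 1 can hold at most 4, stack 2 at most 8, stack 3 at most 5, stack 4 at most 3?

69

By stars and bars, unrestricted non-negative solutions to x_1+…+x_4 = 14 number C(14+3,3) = 680.
Subtract solutions that violate a single cap (substitute x_i' = x_i − (cap_i+1)): x_1 ≥ 5 gives C(12,3) = 220; x_2 ≥ 9 gives C(8,3) = 56; x_3 ≥ 6 gives C(11,3) = 165; x_4 ≥ 4 gives C(13,3) = 286. Together 727.
Add back pairs where two caps are both exceeded: 1 + 20 + 56 + 0 + 4 + 35 = 116.
By inclusion–exclusion the count is 680 − 727 + 116 = 69.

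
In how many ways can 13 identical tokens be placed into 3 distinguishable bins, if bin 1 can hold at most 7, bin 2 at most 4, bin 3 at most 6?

15

By stars and bars, unrestricted non-negative solutions to x_1+…+x_3 = 13 number C(13+2,2) = 105.
Subtract solutions that violate a single cap (substitute x_i' = x_i − (cap_i+1)): x_1 ≥ 8 gives C(7,2) = 21; x_2 ≥ 5 gives C(10,2) = 45; x_3 ≥ 7 gives C(8,2) = 28. Together 94.
Add back pairs where two caps are both exceeded: 1 + 0 + 3 = 4.
By inclusion–exclusion the count is 105 − 94 + 4 = 15.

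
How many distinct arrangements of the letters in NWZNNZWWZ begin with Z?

560

Fix Z in the first position and arrange the remaining 8 letters.
Those 8 letters have N appearing 3 times, W appearing 3 times, and Z appearing twice, giving (8)!/(3!·3!·2!) = 560.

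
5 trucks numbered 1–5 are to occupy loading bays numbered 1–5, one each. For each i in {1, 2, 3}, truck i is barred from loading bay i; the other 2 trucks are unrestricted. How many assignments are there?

64

Let Aᵢ (for i ∈ {1, 2, 3}) be the placements that put truck i in its forbidden loading bay. Any j of these fix j positions, leaving (5−j)! ways to fill the rest, and there are C(3,j) ways to pick which j.
By inclusion–exclusion, the number of valid placements is Σ_{j=0}^{3} (−1)^j C(3,j)·(5−j)!.
Computing: 120 − 72 + 18 − 2 = 64.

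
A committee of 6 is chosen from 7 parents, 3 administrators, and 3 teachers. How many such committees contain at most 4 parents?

Split by how many parents are chosen (0 through 4).
Sum: C(7,0)·C(6,6) + C(7,1)·C(6,5) + C(7,2)·C(6,4) + C(7,3)·C(6,3) + C(7,4)·C(6,2) = 1 + 42 + 315 + 700 + 525 = 1583.

1583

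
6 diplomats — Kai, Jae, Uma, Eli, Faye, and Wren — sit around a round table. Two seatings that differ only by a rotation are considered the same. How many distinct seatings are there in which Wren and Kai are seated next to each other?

Treat {Wren, Kai} as one unit (2 internal orders) and seat the resulting 5 units around the table: (4)! circular arrangements.
So 2 × (4)! = 2 × 24 = 48.

48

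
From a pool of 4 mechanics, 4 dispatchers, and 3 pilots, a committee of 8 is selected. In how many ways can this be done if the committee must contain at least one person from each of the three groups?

Total 8-person selections from all 11: C(11,8) = 165.
Selections missing a whole group: no mechanics → C(7,8) = 0; no dispatchers → C(7,8) = 0; no pilots → C(8,8) = 1.
Add back selections omitting two groups (i.e. drawn from a single group): C(4,8) + C(4,8) + C(3,8) = 0.
By inclusion–exclusion: 165 − 1 + 0 = 164.

164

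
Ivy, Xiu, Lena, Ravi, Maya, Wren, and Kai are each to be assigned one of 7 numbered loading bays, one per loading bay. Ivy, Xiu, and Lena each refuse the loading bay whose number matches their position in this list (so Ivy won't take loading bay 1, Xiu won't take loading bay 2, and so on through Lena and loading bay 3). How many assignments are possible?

3216

Let Aᵢ (for i ∈ {1, 2, 3}) be the placements that put person i in their forbidden loading bay. Any j of these fix j positions, leaving (7−j)! ways to fill the rest, and there are C(3,j) ways to pick which j.
By inclusion–exclusion, the number of valid placements is Σ_{j=0}^{3} (−1)^j C(3,j)·(7−j)!.
Computing: 5040 − 2160 + 360 − 24 = 3216.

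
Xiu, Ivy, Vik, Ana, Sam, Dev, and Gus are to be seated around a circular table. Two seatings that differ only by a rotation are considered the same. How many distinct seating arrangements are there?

Fix one person's seat to break rotational symmetry; the remaining 6 people can be arranged in (6)! = 720 ways.

720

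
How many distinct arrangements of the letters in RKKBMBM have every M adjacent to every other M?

180

Treat the 2 copies of M as a single block. The multiset to arrange is then {MM, B, B, K, K, R}, 6 items in all.
That gives (6)!/(2!·2!) = 180 arrangements.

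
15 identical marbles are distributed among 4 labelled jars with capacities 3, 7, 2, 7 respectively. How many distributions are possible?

30

Ignoring the caps, the number of non-negative solutions to x_1+…+x_4 = 15 is C(18,3) = 816.
Subtract solutions that violate a single cap (substitute x_i' = x_i − (cap_i+1)): x_1 ≥ 4 gives C(14,3) = 364; x_2 ≥ 8 gives C(10,3) = 120; x_3 ≥ 3 gives C(15,3) = 455; x_4 ≥ 8 gives C(10,3) = 120. Together 1059.
Add back pairs where two caps are both exceeded: 20 + 165 + 20 + 35 + 0 + 35 = 275.
Subtract triples: 1 + 0 + 1 + 0 = 2.
By inclusion–exclusion the count is 816 − 1059 + 275 − 2 = 30.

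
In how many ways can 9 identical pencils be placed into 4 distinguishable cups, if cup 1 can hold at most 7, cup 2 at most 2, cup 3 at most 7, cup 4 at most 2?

64

Without the upper bounds there are C(12,3) = 220 ways to split 9 among 4 cups.
Subtract solutions that violate a single cap (substitute x_i' = x_i − (cap_i+1)): x_1 ≥ 8 gives C(4,3) = 4; x_2 ≥ 3 gives C(9,3) = 84; x_3 ≥ 8 gives C(4,3) = 4; x_4 ≥ 3 gives C(9,3) = 84. Together 176.
Add back pairs where two caps are both exceeded: 0 + 0 + 0 + 0 + 20 + 0 = 20.
By inclusion–exclusion the count is 220 − 176 + 20 = 64.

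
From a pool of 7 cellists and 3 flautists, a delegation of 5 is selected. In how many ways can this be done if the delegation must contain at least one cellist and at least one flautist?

231

Unrestricted: C(10,5) = 252 ways to pick any 5 of the 10.
Selections missing a whole group: no cellists → C(3,5) = 0; no flautists → C(7,5) = 21.
Both groups omitted at once is impossible, so 252 − 21 = 231.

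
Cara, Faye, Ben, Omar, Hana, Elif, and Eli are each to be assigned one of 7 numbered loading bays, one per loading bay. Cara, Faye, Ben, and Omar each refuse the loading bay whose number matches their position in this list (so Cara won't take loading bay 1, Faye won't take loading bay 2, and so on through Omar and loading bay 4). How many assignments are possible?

Let Aᵢ (for 1 ≤ i ≤ 4) be the placements that put person i in their forbidden loading bay. Any j of these fix j positions, leaving (7−j)! ways to fill the rest, and there are C(4,j) ways to pick which j.
By inclusion–exclusion, the number of valid placements is Σ_{j=0}^{4} (−1)^j C(4,j)·(7−j)!.
Computing: 5040 − 2880 + 720 − 96 + 6 = 2790.

2790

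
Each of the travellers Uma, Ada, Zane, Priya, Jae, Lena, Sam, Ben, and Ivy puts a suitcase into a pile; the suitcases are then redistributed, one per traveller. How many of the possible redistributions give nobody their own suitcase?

Count assignments avoiding every fixed point. For any j of the 9 travellers fixed to their own suitcase, the other 9−j can be arranged in (9−j)! ways.
By inclusion–exclusion this is Σ_{j=0}^{9} (−1)^j C(9,j)·(9−j)!.
Computing: 362880 − 362880 + 181440 − 60480 + 15120 − 3024 + 504 − 72 + 9 − 1 = 133496.

133496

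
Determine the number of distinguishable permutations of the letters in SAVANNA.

Letter multiplicities in SAVANNA: A×3, N×2, S×1, V×1.
Dividing 7! = 5040 by 3!·2! = 12 for the repeated letters gives 420.

420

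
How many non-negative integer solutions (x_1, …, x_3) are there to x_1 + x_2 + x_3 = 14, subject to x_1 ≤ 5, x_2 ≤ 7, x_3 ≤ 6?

Ignoring the caps, the number of non-negative solutions to x_1+…+x_3 = 14 is C(16,2) = 120.
Subtract solutions that violate a single cap (substitute x_i' = x_i − (cap_i+1)): x_1 ≥ 6 gives C(10,2) = 45; x_2 ≥ 8 gives C(8,2) = 28; x_3 ≥ 7 gives C(9,2) = 36. Together 109.
Add back pairs where two caps are both exceeded: 1 + 3 + 0 = 4.
By inclusion–exclusion the count is 120 − 109 + 4 = 15.

15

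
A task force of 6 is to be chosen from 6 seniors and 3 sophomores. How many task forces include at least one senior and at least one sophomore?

With no constraint there are C(9,6) = 84 possible selections.
Subtract selections that omit an entire group: no seniors → C(3,6) = 0; no sophomores → C(6,6) = 1.
Both groups omitted at once is impossible, so 84 − 1 = 83.

83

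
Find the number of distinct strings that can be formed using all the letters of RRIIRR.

RRIIRR has 6 letters with I appearing twice and R appearing 4 times.
The number of distinct arrangements is 6!/(4!·2!) = 720/48 = 15.

15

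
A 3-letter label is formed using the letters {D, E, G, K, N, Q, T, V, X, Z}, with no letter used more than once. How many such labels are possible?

720

This is a permutation of 3 out of 10: P(10,3) = 10!/7!.
10 × 9 × 8 = 720.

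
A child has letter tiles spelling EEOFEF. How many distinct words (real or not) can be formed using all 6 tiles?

60

The 6 letters of EEOFEF have repeats: E appearing 3 times and F appearing twice.
The number of distinct arrangements is 6!/(3!·2!) = 720/12 = 60.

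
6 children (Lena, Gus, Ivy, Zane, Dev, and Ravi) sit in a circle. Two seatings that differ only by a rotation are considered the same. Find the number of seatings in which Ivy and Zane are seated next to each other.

Treat {Ivy, Zane} as one unit (2 internal orders) and seat the resulting 5 units around the table: (4)! circular arrangements.
So 2 × (4)! = 2 × 24 = 48.

48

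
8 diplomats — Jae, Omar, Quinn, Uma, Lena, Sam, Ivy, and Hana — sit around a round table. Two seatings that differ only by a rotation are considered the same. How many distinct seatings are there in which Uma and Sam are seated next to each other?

1440

Glue Uma and Sam into a block (2 internal orders). Seating 7 units around a circle gives (6)! arrangements.
So 2 × (6)! = 2 × 720 = 1440.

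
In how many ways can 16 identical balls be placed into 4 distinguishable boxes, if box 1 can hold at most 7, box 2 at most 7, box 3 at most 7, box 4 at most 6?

By stars and bars, unrestricted non-negative solutions to x_1+…+x_4 = 16 number C(16+3,3) = 969.
Subtract solutions that violate a single cap (substitute x_i' = x_i − (cap_i+1)): x_1 ≥ 8 gives C(11,3) = 165; x_2 ≥ 8 gives C(11,3) = 165; x_3 ≥ 8 gives C(11,3) = 165; x_4 ≥ 7 gives C(12,3) = 220. Together 715.
Add back pairs where two caps are both exceeded: 1 + 1 + 4 + 1 + 4 + 4 = 15.
By inclusion–exclusion the count is 969 − 715 + 15 = 269.

269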